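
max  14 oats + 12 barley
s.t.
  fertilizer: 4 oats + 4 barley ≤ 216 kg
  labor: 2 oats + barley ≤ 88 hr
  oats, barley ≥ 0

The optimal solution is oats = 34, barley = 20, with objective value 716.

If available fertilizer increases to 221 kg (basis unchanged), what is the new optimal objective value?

728.5

Check each constraint at x*: fertilizer 216/216 (tight); labor 88/88 (tight).
From A_Bᵀ y = c: 4·y_fertilizer + 2·y_labor = 14; 4·y_fertilizer + 1·y_labor = 12.
→ y_fertilizer = 2.5 and y_labor = 2.
Δz = y_fertilizer·Δb = 2.5 × (5) = 12.5, so new z* = 716 + 12.5 = 728.5.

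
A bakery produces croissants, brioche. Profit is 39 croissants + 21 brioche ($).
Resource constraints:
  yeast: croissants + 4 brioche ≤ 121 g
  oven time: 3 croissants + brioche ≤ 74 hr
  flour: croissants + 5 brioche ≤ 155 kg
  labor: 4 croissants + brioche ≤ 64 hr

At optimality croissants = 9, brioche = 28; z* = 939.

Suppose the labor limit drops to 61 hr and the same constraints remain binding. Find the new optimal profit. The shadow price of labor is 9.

912

Δb = -3, so new z* = 939 + (9)·(-3) = 939 − 27 = 912.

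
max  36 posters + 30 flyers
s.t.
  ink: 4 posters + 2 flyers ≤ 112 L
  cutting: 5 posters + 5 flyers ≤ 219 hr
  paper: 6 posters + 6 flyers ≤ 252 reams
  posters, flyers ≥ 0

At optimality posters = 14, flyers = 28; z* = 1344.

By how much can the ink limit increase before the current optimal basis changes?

56

Binding constraints: ink, paper. The basis is B = [[4,2],[6,6]] with det 12.
Per unit increase in ink, x* moves by d = (0.5, -0.5).
The basis stays optimal until flyers reaches 0; allowable increase = 56 L.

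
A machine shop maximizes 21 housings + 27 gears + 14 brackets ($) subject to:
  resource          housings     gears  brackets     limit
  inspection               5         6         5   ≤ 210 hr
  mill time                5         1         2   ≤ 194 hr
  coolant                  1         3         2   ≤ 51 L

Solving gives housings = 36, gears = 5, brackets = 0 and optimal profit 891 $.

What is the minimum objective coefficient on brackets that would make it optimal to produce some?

Check each constraint at x*: inspection 210/210 (tight); mill time 185/194 (slack 9); coolant 51/51 (tight).
Since mill time is not tight, its dual is 0.
The binding rows give the dual system: 5·y_inspection + 1·y_coolant = 21 and 6·y_inspection + 3·y_coolant = 27.
Solving: y_inspection = 4, y_coolant = 1.
brackets enters the basis when its profit ≥ yᵀa₃ = 4·5 + 1·2 = 22.

22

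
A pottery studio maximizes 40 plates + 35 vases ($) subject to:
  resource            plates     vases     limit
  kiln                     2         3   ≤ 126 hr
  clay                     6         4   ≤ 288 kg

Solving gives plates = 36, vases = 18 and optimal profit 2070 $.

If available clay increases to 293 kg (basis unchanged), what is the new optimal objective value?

2095

Check each constraint at x*: kiln 126/126 (tight); clay 288/288 (tight).
From A_Bᵀ y = c: 2·y_kiln + 6·y_clay = 40; 3·y_kiln + 4·y_clay = 35.
→ y_kiln = 5 and y_clay = 5.
Δz = y_clay·Δb = 5 × (5) = 25, so new z* = 2070 + 25 = 2095.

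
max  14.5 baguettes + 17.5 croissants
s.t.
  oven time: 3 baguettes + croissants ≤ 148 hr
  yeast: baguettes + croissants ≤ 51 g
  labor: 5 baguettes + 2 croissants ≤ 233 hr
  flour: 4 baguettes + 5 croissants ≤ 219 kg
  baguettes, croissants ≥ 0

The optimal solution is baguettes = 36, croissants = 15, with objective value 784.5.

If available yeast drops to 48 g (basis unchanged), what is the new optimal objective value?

Binding: yeast and flour. Non-binding: oven time (25 unused), labor (23 unused).
By complementary slackness, y = 0 for the non-binding constraints.
From A_Bᵀ y = c: 1·y_yeast + 4·y_flour = 14.5; 1·y_yeast + 5·y_flour = 17.5.
This yields shadow prices y_yeast = 2.5, y_flour = 3.
Δz = y_yeast·Δb = 2.5 × (-3) = -7.5, so new z* = 784.5 − 7.5 = 777.

777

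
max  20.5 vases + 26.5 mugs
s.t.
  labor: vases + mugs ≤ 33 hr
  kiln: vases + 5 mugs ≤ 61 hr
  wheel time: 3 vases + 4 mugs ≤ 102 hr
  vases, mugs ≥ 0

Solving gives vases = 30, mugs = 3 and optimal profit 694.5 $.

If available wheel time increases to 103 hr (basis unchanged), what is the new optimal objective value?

Check each constraint at x*: labor 33/33 (tight); kiln 45/61 (slack 16); wheel time 102/102 (tight).
By complementary slackness, y = 0 for the non-binding constraint.
Dual feasibility on the basic columns requires 1·y_labor + 3·y_wheel time = 20.5, 1·y_labor + 4·y_wheel time = 26.5.
→ y_labor = 2.5 and y_wheel time = 6.
Δz = y_wheel time·Δb = 6 × (1) = 6, so new z* = 694.5 + 6 = 700.5.

700.5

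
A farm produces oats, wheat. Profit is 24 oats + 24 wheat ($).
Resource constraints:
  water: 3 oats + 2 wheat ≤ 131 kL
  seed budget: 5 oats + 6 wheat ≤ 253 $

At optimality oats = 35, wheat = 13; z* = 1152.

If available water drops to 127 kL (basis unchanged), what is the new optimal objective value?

Both water and seed budget are binding at x*.
From A_Bᵀ y = c: 3·y_water + 5·y_seed budget = 24; 2·y_water + 6·y_seed budget = 24.
This yields shadow prices y_water = 3, y_seed budget = 3.
Δz = y_water·Δb = 3 × (-4) = -12, so new z* = 1152 − 12 = 1140.

1140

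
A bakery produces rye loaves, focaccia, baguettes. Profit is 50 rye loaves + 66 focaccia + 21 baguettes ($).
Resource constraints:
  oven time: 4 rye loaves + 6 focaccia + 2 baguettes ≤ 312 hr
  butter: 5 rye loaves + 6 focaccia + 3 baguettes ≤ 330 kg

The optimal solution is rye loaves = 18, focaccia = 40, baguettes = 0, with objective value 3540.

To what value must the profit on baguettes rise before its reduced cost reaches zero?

At the optimum: oven time uses 312 of 312 (binding); butter uses 330 of 330 (binding).
Dual feasibility on the basic columns requires 4·y_oven time + 5·y_butter = 50, 6·y_oven time + 6·y_butter = 66.
This yields shadow prices y_oven time = 5, y_butter = 6.
baguettes enters the basis when its profit ≥ yᵀa₃ = 5·2 + 6·3 = 28.

28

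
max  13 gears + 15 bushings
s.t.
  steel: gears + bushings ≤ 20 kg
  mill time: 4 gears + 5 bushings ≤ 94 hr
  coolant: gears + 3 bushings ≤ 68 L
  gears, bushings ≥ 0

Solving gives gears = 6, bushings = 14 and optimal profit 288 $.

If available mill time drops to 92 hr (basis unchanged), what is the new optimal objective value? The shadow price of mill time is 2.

Δb = -2, so new z* = 288 + (2)·(-2) = 288 − 4 = 284.

284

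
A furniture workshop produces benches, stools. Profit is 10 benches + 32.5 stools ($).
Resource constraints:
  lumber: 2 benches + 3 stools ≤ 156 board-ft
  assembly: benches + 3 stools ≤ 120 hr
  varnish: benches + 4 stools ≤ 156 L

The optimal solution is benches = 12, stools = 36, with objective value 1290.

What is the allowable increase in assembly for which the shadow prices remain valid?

4.8

Binding constraints: assembly, varnish. The basis is B = [[1,3],[1,4]] with det 1.
Per unit increase in assembly, x* moves by d = (4, -1).
The basis stays optimal until lumber becomes binding; allowable increase = 4.8 hr.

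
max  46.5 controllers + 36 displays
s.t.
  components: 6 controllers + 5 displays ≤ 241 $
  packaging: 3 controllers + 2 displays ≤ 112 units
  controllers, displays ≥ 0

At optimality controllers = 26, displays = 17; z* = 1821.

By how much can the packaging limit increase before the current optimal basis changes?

8.5

Binding constraints: components, packaging. The basis is B = [[6,5],[3,2]] with det -3.
Per unit increase in packaging, x* moves by d = (1.6667, -2).
The basis stays optimal until displays reaches 0; allowable increase = 8.5 units.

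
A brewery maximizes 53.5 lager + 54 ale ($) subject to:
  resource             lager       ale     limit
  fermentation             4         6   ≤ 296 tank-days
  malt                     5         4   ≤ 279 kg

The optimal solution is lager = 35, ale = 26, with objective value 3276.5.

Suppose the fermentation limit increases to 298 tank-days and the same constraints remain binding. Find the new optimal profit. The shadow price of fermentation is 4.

3284.5

Δb = 2, so new z* = 3276.5 + (4)·(2) = 3276.5 + 8 = 3284.5.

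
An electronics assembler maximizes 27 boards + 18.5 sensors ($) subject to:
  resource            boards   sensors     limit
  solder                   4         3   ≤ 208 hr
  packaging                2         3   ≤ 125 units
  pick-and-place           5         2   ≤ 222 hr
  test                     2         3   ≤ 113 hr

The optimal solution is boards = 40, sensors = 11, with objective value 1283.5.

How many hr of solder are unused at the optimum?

15

solder used = 4·40 + 3·11 = 193; slack = 208 − 193 = 15.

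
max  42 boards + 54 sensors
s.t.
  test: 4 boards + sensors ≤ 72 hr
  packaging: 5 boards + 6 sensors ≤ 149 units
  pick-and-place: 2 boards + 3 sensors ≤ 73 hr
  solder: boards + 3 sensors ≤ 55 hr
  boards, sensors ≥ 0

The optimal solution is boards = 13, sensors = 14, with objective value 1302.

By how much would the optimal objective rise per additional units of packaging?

At the optimum: test uses 66 of 72 (slack = 6); packaging uses 149 of 149 (binding); pick-and-place uses 68 of 73 (slack = 5); solder uses 55 of 55 (binding).
Slack constraints have shadow price 0 (complementary slackness).
Dual feasibility on the basic columns requires 5·y_packaging + 1·y_solder = 42, 6·y_packaging + 3·y_solder = 54.
This yields shadow prices y_packaging = 8, y_solder = 2.
Shadow price of packaging = 8.

8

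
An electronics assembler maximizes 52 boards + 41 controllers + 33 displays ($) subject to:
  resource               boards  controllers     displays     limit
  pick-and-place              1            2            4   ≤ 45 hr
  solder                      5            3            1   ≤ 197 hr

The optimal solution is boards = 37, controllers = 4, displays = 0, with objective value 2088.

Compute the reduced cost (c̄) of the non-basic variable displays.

-4

Check each constraint at x*: pick-and-place 45/45 (tight); solder 197/197 (tight).
Dual feasibility on the basic columns requires 1·y_pick-and-place + 5·y_solder = 52, 2·y_pick-and-place + 3·y_solder = 41.
This yields shadow prices y_pick-and-place = 7, y_solder = 9.
Reduced cost of displays: c₃ − yᵀa₃ = 33 − (7·4 + 9·1) = 33 − 37 = -4.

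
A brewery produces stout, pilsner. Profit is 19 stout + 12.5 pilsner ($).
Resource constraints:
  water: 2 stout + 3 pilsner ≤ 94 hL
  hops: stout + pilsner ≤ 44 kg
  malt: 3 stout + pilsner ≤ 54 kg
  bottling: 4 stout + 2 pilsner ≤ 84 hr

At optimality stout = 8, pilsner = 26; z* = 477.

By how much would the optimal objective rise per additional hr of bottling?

Binding: water and bottling. Non-binding: hops (10 unused), malt (4 unused).
Since hops, malt are not tight, their duals are 0.
From A_Bᵀ y = c: 2·y_water + 4·y_bottling = 19; 3·y_water + 2·y_bottling = 12.5.
This yields shadow prices y_water = 1.5, y_bottling = 4.
Shadow price of bottling = 4.

4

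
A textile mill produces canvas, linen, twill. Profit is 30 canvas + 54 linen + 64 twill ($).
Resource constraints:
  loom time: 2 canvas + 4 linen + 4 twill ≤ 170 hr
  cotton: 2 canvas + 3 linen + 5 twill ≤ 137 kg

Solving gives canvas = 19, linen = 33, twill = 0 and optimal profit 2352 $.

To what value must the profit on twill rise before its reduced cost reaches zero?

Both loom time and cotton are binding at x*.
From A_Bᵀ y = c: 2·y_loom time + 2·y_cotton = 30; 4·y_loom time + 3·y_cotton = 54.
→ y_loom time = 9 and y_cotton = 6.
twill enters the basis when its profit ≥ yᵀa₃ = 9·4 + 6·5 = 66.

66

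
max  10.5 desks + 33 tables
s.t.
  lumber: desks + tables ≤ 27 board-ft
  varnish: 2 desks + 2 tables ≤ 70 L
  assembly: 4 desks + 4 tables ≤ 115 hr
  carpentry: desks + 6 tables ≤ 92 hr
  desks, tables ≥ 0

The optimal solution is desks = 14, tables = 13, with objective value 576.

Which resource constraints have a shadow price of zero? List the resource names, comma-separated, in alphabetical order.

lumber: 27/27 (binding)
varnish: 54/70 (slack 16)
assembly: 108/115 (slack 7)
carpentry: 92/92 (binding)
By complementary slackness, a constraint with positive slack has shadow price 0 → assembly, varnish.

assembly, varnish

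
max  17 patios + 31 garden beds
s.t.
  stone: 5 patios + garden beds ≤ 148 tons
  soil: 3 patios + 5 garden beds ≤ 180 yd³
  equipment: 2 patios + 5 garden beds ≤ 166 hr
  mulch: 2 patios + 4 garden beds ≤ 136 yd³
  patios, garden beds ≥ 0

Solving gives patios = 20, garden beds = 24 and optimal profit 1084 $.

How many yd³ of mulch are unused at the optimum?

mulch used = 2·20 + 4·24 = 136; slack = 136 − 136 = 0.

0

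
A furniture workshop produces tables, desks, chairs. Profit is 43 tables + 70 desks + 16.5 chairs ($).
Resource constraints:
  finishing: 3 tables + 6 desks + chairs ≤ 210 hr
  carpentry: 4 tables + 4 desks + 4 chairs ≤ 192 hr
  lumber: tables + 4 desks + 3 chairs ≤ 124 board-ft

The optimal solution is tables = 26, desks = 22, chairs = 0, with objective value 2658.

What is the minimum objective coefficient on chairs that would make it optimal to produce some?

25

Binding: finishing and carpentry. Non-binding: lumber (10 unused).
Since lumber is not tight, its dual is 0.
Dual feasibility on the basic columns requires 3·y_finishing + 4·y_carpentry = 43, 6·y_finishing + 4·y_carpentry = 70.
This yields shadow prices y_finishing = 9, y_carpentry = 4.
chairs enters the basis when its profit ≥ yᵀa₃ = 9·1 + 4·4 = 25.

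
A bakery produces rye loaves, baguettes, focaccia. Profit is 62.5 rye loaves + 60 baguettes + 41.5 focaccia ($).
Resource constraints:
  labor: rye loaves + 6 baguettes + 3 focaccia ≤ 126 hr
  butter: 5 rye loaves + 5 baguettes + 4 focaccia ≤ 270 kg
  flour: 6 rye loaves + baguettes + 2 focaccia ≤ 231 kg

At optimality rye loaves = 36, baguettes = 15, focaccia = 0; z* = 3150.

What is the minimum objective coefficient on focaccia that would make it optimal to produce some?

At the optimum: labor uses 126 of 126 (binding); butter uses 255 of 270 (slack = 15); flour uses 231 of 231 (binding).
By complementary slackness, y = 0 for the non-binding constraint.
The binding rows give the dual system: 1·y_labor + 6·y_flour = 62.5 and 6·y_labor + 1·y_flour = 60.
Solving: y_labor = 8.5, y_flour = 9.
focaccia enters the basis when its profit ≥ yᵀa₃ = 8.5·3 + 9·2 = 43.5.

43.5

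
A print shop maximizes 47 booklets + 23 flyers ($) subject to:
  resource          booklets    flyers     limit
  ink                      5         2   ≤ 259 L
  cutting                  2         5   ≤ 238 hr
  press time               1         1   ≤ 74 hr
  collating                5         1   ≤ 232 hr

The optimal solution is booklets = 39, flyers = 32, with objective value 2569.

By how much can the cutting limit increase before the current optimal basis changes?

Binding constraints: ink, cutting. The basis is B = [[5,2],[2,5]] with det 21.
Per unit increase in cutting, x* moves by d = (-0.0952, 0.2381).
The basis stays optimal until press time becomes binding; allowable increase = 21 hr.

21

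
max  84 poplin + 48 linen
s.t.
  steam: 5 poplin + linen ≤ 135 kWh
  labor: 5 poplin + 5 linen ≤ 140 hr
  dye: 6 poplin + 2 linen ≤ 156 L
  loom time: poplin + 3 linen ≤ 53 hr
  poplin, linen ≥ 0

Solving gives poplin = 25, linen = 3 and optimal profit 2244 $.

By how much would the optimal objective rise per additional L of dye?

Check each constraint at x*: steam 128/135 (slack 7); labor 140/140 (tight); dye 156/156 (tight); loom time 34/53 (slack 19).
Slack constraints have shadow price 0 (complementary slackness).
Dual feasibility on the basic columns requires 5·y_labor + 6·y_dye = 84, 5·y_labor + 2·y_dye = 48.
→ y_labor = 6 and y_dye = 9.
Shadow price of dye = 9.

9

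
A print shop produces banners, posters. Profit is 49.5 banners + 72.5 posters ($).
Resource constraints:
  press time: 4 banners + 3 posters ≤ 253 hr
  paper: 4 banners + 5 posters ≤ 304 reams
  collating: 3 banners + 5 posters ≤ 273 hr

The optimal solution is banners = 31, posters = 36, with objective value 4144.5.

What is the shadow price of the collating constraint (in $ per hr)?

8.5

Check each constraint at x*: press time 232/253 (slack 21); paper 304/304 (tight); collating 273/273 (tight).
By complementary slackness, y = 0 for the non-binding constraint.
Dual feasibility on the basic columns requires 4·y_paper + 3·y_collating = 49.5, 5·y_paper + 5·y_collating = 72.5.
This yields shadow prices y_paper = 6, y_collating = 8.5.
Shadow price of collating = 8.5.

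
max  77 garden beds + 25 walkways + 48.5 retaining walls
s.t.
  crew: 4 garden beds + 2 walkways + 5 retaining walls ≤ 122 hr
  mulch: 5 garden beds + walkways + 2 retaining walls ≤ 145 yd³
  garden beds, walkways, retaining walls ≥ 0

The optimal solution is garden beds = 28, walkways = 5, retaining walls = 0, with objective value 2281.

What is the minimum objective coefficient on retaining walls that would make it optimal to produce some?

Both crew and mulch are binding at x*.
Dual feasibility on the basic columns requires 4·y_crew + 5·y_mulch = 77, 2·y_crew + 1·y_mulch = 25.
→ y_crew = 8 and y_mulch = 9.
retaining walls enters the basis when its profit ≥ yᵀa₃ = 8·5 + 9·2 = 58.

58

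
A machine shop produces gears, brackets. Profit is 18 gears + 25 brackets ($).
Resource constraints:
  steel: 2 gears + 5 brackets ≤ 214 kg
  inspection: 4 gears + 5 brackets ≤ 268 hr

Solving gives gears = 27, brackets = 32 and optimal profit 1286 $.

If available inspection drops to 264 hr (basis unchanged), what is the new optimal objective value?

1270

Check each constraint at x*: steel 214/214 (tight); inspection 268/268 (tight).
Dual feasibility on the basic columns requires 2·y_steel + 4·y_inspection = 18, 5·y_steel + 5·y_inspection = 25.
This yields shadow prices y_steel = 1, y_inspection = 4.
Δz = y_inspection·Δb = 4 × (-4) = -16, so new z* = 1286 − 16 = 1270.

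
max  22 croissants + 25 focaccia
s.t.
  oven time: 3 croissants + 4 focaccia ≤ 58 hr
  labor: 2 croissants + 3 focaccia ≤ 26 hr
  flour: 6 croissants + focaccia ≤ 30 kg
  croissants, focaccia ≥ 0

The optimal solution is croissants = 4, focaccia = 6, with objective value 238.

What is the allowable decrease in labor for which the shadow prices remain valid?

16

Binding constraints: labor, flour. The basis is B = [[2,3],[6,1]] with det -16.
Per unit decrease in labor, x* moves by d = (0.0625, -0.375).
The basis stays optimal until focaccia reaches 0; allowable decrease = 16 hr.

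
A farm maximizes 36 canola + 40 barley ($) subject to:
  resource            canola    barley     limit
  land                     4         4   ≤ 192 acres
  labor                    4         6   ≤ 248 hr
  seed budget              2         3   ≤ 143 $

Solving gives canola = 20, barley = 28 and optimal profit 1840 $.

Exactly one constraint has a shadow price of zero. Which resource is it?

seed budget

land: 192/192 (binding)
labor: 248/248 (binding)
seed budget: 124/143 (slack 19)
By complementary slackness, a constraint with positive slack has shadow price 0 → seed budget.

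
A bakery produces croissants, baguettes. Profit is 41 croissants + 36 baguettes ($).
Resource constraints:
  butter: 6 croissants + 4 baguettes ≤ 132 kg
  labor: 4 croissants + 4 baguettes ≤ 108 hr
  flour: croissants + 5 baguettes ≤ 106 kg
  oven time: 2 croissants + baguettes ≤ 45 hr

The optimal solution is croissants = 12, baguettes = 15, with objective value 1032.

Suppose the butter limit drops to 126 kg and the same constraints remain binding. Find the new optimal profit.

Binding: butter and labor. Non-binding: flour (19 unused), oven time (6 unused).
Slack constraints have shadow price 0 (complementary slackness).
Dual feasibility on the basic columns requires 6·y_butter + 4·y_labor = 41, 4·y_butter + 4·y_labor = 36.
Solving: y_butter = 2.5, y_labor = 6.5.
Δz = y_butter·Δb = 2.5 × (-6) = -15, so new z* = 1032 − 15 = 1017.

1017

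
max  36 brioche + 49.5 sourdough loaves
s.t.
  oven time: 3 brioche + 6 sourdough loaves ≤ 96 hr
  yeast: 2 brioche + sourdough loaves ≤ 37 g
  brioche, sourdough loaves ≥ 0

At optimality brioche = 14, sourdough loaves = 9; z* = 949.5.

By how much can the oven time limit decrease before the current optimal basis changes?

Binding constraints: oven time, yeast. The basis is B = [[3,6],[2,1]] with det -9.
Per unit decrease in oven time, x* moves by d = (0.1111, -0.2222).
The basis stays optimal until sourdough loaves reaches 0; allowable decrease = 40.5 hr.

40.5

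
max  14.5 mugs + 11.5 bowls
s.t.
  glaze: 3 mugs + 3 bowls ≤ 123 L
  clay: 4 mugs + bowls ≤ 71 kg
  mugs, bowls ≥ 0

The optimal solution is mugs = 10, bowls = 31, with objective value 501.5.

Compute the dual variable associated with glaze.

At the optimum: glaze uses 123 of 123 (binding); clay uses 71 of 71 (binding).
From A_Bᵀ y = c: 3·y_glaze + 4·y_clay = 14.5; 3·y_glaze + 1·y_clay = 11.5.
→ y_glaze = 3.5 and y_clay = 1.
Shadow price of glaze = 3.5.

3.5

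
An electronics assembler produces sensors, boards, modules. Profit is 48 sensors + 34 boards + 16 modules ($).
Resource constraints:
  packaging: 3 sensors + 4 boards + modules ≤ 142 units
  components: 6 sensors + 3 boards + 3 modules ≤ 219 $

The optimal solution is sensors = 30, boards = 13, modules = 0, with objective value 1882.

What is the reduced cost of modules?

Both packaging and components are binding at x*.
Dual feasibility on the basic columns requires 3·y_packaging + 6·y_components = 48, 4·y_packaging + 3·y_components = 34.
Solving: y_packaging = 4, y_components = 6.
Reduced cost of modules: c₃ − yᵀa₃ = 16 − (4·1 + 6·3) = 16 − 22 = -6.

-6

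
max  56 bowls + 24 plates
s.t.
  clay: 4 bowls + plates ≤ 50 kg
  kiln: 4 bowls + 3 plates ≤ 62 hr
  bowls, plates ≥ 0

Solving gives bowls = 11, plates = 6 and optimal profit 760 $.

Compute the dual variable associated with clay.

9

Check each constraint at x*: clay 50/50 (tight); kiln 62/62 (tight).
From A_Bᵀ y = c: 4·y_clay + 4·y_kiln = 56; 1·y_clay + 3·y_kiln = 24.
Solving: y_clay = 9, y_kiln = 5.
Shadow price of clay = 9.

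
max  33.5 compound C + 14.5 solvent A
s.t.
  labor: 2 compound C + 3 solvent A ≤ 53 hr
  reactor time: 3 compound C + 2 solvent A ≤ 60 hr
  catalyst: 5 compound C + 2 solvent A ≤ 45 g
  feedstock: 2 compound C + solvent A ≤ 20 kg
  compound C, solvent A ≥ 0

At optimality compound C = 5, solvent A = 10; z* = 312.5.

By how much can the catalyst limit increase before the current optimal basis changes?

Binding constraints: catalyst, feedstock. The basis is B = [[5,2],[2,1]] with det 1.
Per unit increase in catalyst, x* moves by d = (1, -2).
The basis stays optimal until solvent A reaches 0; allowable increase = 5 g.

5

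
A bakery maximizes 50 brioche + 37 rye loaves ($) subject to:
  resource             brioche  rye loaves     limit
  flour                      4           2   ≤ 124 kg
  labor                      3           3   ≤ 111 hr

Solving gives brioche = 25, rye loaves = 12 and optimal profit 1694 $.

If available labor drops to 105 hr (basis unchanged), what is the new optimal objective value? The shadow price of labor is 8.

1646

Δb = -6, so new z* = 1694 + (8)·(-6) = 1694 − 48 = 1646.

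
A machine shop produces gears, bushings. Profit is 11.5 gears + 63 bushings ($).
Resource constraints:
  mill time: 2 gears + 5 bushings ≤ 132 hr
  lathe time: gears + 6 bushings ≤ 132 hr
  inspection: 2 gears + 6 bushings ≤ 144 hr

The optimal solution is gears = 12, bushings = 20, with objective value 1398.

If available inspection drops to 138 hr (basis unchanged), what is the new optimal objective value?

Binding: lathe time and inspection. Non-binding: mill time (8 unused).
Since mill time is not tight, its dual is 0.
Dual feasibility on the basic columns requires 1·y_lathe time + 2·y_inspection = 11.5, 6·y_lathe time + 6·y_inspection = 63.
Solving: y_lathe time = 9.5, y_inspection = 1.
Δz = y_inspection·Δb = 1 × (-6) = -6, so new z* = 1398 − 6 = 1392.

1392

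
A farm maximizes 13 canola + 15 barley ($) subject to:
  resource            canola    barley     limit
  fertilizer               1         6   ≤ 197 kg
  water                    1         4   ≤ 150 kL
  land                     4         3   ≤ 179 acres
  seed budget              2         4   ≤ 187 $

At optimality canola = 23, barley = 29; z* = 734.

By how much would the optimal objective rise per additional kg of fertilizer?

Binding: fertilizer and land. Non-binding: water (11 unused), seed budget (25 unused).
Since water, seed budget are not tight, their duals are 0.
From A_Bᵀ y = c: 1·y_fertilizer + 4·y_land = 13; 6·y_fertilizer + 3·y_land = 15.
Solving: y_fertilizer = 1, y_land = 3.
Shadow price of fertilizer = 1.

1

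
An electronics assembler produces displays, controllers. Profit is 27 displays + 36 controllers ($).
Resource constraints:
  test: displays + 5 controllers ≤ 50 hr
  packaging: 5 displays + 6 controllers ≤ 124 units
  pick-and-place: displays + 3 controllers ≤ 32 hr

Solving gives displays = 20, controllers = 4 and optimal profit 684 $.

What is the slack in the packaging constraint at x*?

0

packaging used = 5·20 + 6·4 = 124; slack = 124 − 124 = 0.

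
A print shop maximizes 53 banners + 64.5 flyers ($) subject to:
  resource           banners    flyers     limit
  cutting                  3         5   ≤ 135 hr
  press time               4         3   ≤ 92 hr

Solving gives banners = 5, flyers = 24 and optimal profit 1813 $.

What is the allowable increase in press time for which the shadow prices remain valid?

88

Binding constraints: cutting, press time. The basis is B = [[3,5],[4,3]] with det -11.
Per unit increase in press time, x* moves by d = (0.4545, -0.2727).
The basis stays optimal until flyers reaches 0; allowable increase = 88 hr.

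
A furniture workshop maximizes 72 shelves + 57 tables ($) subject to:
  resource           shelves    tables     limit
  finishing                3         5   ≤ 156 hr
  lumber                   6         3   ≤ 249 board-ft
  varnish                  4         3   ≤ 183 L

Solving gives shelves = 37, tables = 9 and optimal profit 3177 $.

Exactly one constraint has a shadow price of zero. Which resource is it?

varnish

finishing: 156/156 (binding)
lumber: 249/249 (binding)
varnish: 175/183 (slack 8)
By complementary slackness, a constraint with positive slack has shadow price 0 → varnish.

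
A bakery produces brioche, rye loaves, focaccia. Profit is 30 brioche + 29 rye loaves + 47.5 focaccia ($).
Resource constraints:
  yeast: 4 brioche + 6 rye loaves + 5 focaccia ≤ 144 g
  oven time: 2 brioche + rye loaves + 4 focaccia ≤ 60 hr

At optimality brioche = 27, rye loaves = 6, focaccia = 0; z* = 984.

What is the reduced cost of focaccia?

-2

Check each constraint at x*: yeast 144/144 (tight); oven time 60/60 (tight).
The binding rows give the dual system: 4·y_yeast + 2·y_oven time = 30 and 6·y_yeast + 1·y_oven time = 29.
→ y_yeast = 3.5 and y_oven time = 8.
Reduced cost of focaccia: c₃ − yᵀa₃ = 47.5 − (3.5·5 + 8·4) = 47.5 − 49.5 = -2.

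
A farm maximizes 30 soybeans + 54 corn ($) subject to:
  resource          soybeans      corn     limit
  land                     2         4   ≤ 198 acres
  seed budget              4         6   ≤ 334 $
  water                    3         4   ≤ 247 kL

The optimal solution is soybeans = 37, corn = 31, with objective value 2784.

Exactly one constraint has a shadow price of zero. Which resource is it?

water

land: 198/198 (binding)
seed budget: 334/334 (binding)
water: 235/247 (slack 12)
By complementary slackness, a constraint with positive slack has shadow price 0 → water.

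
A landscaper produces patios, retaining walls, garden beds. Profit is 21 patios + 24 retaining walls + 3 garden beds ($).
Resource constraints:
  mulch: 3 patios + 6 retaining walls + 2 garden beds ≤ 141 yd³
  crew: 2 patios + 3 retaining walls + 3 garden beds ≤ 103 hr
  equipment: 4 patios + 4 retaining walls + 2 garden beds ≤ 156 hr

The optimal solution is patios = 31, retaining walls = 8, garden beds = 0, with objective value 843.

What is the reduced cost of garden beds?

-8

At the optimum: mulch uses 141 of 141 (binding); crew uses 86 of 103 (slack = 17); equipment uses 156 of 156 (binding).
Since crew is not tight, its dual is 0.
From A_Bᵀ y = c: 3·y_mulch + 4·y_equipment = 21; 6·y_mulch + 4·y_equipment = 24.
→ y_mulch = 1 and y_equipment = 4.5.
Reduced cost of garden beds: c₃ − yᵀa₃ = 3 − (1·2 + 4.5·2) = 3 − 11 = -8.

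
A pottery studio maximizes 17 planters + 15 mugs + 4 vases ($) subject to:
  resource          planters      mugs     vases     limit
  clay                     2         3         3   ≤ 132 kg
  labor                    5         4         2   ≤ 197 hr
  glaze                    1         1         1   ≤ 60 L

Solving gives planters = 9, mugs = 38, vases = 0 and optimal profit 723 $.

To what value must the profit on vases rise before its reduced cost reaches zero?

9

Check each constraint at x*: clay 132/132 (tight); labor 197/197 (tight); glaze 47/60 (slack 13).
By complementary slackness, y = 0 for the non-binding constraint.
The binding rows give the dual system: 2·y_clay + 5·y_labor = 17 and 3·y_clay + 4·y_labor = 15.
→ y_clay = 1 and y_labor = 3.
vases enters the basis when its profit ≥ yᵀa₃ = 1·3 + 3·2 = 9.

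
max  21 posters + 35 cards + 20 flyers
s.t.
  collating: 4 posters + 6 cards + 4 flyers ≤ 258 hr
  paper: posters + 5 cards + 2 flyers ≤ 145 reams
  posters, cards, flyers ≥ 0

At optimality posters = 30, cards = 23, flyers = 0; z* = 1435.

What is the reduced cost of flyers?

Check each constraint at x*: collating 258/258 (tight); paper 145/145 (tight).
Dual feasibility on the basic columns requires 4·y_collating + 1·y_paper = 21, 6·y_collating + 5·y_paper = 35.
This yields shadow prices y_collating = 5, y_paper = 1.
Reduced cost of flyers: c₃ − yᵀa₃ = 20 − (5·4 + 1·2) = 20 − 22 = -2.

-2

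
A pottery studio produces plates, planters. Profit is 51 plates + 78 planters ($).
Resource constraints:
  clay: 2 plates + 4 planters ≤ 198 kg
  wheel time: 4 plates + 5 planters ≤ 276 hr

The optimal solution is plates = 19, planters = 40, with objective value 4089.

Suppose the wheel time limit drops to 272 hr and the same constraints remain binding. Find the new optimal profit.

4057

Check each constraint at x*: clay 198/198 (tight); wheel time 276/276 (tight).
The binding rows give the dual system: 2·y_clay + 4·y_wheel time = 51 and 4·y_clay + 5·y_wheel time = 78.
Solving: y_clay = 9.5, y_wheel time = 8.
Δz = y_wheel time·Δb = 8 × (-4) = -32, so new z* = 4089 − 32 = 4057.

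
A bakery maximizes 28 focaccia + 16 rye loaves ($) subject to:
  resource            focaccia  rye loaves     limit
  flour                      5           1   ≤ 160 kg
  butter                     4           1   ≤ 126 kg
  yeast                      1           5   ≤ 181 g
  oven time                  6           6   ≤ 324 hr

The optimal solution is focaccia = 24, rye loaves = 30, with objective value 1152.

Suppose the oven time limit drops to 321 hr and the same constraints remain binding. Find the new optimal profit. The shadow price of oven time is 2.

Δb = -3, so new z* = 1152 + (2)·(-3) = 1152 − 6 = 1146.

1146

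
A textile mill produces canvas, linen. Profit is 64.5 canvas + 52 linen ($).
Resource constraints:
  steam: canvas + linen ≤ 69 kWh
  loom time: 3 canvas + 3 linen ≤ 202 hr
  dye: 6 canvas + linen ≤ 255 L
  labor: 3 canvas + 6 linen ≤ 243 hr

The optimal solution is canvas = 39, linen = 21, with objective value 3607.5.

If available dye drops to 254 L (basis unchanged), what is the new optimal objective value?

3600.5

Check each constraint at x*: steam 60/69 (slack 9); loom time 180/202 (slack 22); dye 255/255 (tight); labor 243/243 (tight).
By complementary slackness, y = 0 for the non-binding constraints.
From A_Bᵀ y = c: 6·y_dye + 3·y_labor = 64.5; 1·y_dye + 6·y_labor = 52.
→ y_dye = 7 and y_labor = 7.5.
Δz = y_dye·Δb = 7 × (-1) = -7, so new z* = 3607.5 − 7 = 3600.5.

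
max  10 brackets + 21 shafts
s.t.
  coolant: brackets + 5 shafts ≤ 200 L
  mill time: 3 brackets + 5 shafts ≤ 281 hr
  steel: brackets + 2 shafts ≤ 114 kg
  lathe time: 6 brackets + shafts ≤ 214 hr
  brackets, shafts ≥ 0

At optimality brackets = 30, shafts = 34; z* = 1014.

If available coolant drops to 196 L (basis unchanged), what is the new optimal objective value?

At the optimum: coolant uses 200 of 200 (binding); mill time uses 260 of 281 (slack = 21); steel uses 98 of 114 (slack = 16); lathe time uses 214 of 214 (binding).
By complementary slackness, y = 0 for the non-binding constraints.
The binding rows give the dual system: 1·y_coolant + 6·y_lathe time = 10 and 5·y_coolant + 1·y_lathe time = 21.
This yields shadow prices y_coolant = 4, y_lathe time = 1.
Δz = y_coolant·Δb = 4 × (-4) = -16, so new z* = 1014 − 16 = 998.

998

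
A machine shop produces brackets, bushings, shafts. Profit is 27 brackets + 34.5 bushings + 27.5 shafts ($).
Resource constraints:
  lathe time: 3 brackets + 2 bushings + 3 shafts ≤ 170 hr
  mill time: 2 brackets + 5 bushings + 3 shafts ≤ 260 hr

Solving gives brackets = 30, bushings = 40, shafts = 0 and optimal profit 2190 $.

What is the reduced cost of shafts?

At the optimum: lathe time uses 170 of 170 (binding); mill time uses 260 of 260 (binding).
From A_Bᵀ y = c: 3·y_lathe time + 2·y_mill time = 27; 2·y_lathe time + 5·y_mill time = 34.5.
→ y_lathe time = 6 and y_mill time = 4.5.
Reduced cost of shafts: c₃ − yᵀa₃ = 27.5 − (6·3 + 4.5·3) = 27.5 − 31.5 = -4.

-4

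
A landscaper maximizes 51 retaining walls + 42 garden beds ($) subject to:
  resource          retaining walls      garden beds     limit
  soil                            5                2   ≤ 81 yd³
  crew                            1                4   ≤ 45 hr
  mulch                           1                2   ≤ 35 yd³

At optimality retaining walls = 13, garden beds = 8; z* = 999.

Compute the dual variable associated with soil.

Binding: soil and crew. Non-binding: mulch (6 unused).
Since mulch is not tight, its dual is 0.
The binding rows give the dual system: 5·y_soil + 1·y_crew = 51 and 2·y_soil + 4·y_crew = 42.
This yields shadow prices y_soil = 9, y_crew = 6.
Shadow price of soil = 9.

9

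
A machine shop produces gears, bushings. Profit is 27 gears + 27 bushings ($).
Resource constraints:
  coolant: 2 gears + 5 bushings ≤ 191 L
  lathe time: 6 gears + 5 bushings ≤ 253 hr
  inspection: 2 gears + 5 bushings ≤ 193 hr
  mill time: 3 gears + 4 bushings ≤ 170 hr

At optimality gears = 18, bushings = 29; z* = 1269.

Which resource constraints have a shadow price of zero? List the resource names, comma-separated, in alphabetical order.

coolant: 181/191 (slack 10)
lathe time: 253/253 (binding)
inspection: 181/193 (slack 12)
mill time: 170/170 (binding)
By complementary slackness, a constraint with positive slack has shadow price 0 → coolant, inspection.

coolant, inspection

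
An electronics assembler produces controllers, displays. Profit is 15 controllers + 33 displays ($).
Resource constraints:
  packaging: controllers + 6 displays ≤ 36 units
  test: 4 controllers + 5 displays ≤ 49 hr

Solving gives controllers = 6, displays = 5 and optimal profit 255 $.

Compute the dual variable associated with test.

Both packaging and test are binding at x*.
From A_Bᵀ y = c: 1·y_packaging + 4·y_test = 15; 6·y_packaging + 5·y_test = 33.
This yields shadow prices y_packaging = 3, y_test = 3.
Shadow price of test = 3.

3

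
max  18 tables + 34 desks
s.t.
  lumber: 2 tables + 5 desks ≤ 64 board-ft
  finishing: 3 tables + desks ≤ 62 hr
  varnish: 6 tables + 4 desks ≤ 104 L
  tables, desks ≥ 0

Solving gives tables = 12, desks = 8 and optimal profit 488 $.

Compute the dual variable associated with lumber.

6

Check each constraint at x*: lumber 64/64 (tight); finishing 44/62 (slack 18); varnish 104/104 (tight).
By complementary slackness, y = 0 for the non-binding constraint.
From A_Bᵀ y = c: 2·y_lumber + 6·y_varnish = 18; 5·y_lumber + 4·y_varnish = 34.
→ y_lumber = 6 and y_varnish = 1.
Shadow price of lumber = 6.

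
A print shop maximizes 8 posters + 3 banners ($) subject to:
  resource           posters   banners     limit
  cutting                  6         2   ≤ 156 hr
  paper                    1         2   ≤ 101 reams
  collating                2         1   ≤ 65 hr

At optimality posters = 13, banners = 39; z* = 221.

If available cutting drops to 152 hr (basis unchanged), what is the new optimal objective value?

217

Check each constraint at x*: cutting 156/156 (tight); paper 91/101 (slack 10); collating 65/65 (tight).
By complementary slackness, y = 0 for the non-binding constraint.
The binding rows give the dual system: 6·y_cutting + 2·y_collating = 8 and 2·y_cutting + 1·y_collating = 3.
Solving: y_cutting = 1, y_collating = 1.
Δz = y_cutting·Δb = 1 × (-4) = -4, so new z* = 221 − 4 = 217.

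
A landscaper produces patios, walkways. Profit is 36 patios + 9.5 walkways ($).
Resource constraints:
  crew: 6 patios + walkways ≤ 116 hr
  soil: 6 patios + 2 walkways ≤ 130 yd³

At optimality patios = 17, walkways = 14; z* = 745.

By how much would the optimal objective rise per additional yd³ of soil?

At the optimum: crew uses 116 of 116 (binding); soil uses 130 of 130 (binding).
From A_Bᵀ y = c: 6·y_crew + 6·y_soil = 36; 1·y_crew + 2·y_soil = 9.5.
This yields shadow prices y_crew = 2.5, y_soil = 3.5.
Shadow price of soil = 3.5.

3.5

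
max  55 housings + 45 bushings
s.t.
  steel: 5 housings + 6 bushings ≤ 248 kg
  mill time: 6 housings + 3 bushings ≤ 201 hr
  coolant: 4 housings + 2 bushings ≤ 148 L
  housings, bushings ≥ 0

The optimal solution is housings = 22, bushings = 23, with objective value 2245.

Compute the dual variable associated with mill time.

5

Binding: steel and mill time. Non-binding: coolant (14 unused).
By complementary slackness, y = 0 for the non-binding constraint.
Dual feasibility on the basic columns requires 5·y_steel + 6·y_mill time = 55, 6·y_steel + 3·y_mill time = 45.
→ y_steel = 5 and y_mill time = 5.
Shadow price of mill time = 5.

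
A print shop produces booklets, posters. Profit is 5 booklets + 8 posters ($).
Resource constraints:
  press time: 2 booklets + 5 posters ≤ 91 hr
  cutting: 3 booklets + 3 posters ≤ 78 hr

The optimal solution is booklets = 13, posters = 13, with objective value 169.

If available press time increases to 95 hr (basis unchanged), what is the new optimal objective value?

173

Both press time and cutting are binding at x*.
The binding rows give the dual system: 2·y_press time + 3·y_cutting = 5 and 5·y_press time + 3·y_cutting = 8.
This yields shadow prices y_press time = 1, y_cutting = 1.
Δz = y_press time·Δb = 1 × (4) = 4, so new z* = 169 + 4 = 173.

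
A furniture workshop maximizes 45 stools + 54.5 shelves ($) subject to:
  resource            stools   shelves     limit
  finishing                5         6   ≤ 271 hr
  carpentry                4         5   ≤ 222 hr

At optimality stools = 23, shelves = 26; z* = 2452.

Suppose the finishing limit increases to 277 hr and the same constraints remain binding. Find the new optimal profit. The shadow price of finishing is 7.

2494

Δb = 6, so new z* = 2452 + (7)·(6) = 2452 + 42 = 2494.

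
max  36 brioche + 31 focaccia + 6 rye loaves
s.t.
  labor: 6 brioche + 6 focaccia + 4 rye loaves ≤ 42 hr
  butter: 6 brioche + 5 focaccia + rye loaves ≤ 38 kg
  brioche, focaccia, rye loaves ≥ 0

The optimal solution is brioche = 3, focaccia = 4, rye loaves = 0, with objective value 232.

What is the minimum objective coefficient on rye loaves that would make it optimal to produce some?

At the optimum: labor uses 42 of 42 (binding); butter uses 38 of 38 (binding).
From A_Bᵀ y = c: 6·y_labor + 6·y_butter = 36; 6·y_labor + 5·y_butter = 31.
Solving: y_labor = 1, y_butter = 5.
rye loaves enters the basis when its profit ≥ yᵀa₃ = 1·4 + 5·1 = 9.

9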